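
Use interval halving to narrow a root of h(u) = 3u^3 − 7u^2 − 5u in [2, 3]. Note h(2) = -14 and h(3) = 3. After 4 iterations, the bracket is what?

[2.875, 2.9375]

midpoint 2.5: h = -9.375 < 0 → [2.5, 3]
midpoint 2.75: h = -4.296875 < 0 → [2.75, 3]
midpoint 2.875: h = -0.943359 < 0 → [2.875, 3]
midpoint 2.9375: h = 0.9524 > 0 → [2.875, 2.9375]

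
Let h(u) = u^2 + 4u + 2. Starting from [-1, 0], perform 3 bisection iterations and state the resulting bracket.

midpoint -0.5: h = 0.25 > 0 → [-1, -0.5]
midpoint -0.75: h = -0.4375 < 0 → [-0.75, -0.5]
midpoint -0.625: h = -0.109375 < 0 → [-0.625, -0.5]

[-0.625, -0.5]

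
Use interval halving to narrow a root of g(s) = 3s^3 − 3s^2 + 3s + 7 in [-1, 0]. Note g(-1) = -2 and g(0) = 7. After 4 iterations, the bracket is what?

[-0.9375, -0.875]

m = -0.5, g(m) = 4.375 (+); new bracket [-1, -0.5]
m = -0.75, g(m) = 1.796875 (+); new bracket [-1, -0.75]
m = -0.875, g(m) = 0.068359 (+); new bracket [-1, -0.875]
m = -0.9375, g(m) = -0.9211 (−); new bracket [-0.9375, -0.875]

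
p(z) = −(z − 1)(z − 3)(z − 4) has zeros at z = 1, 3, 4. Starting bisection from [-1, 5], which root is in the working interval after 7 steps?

z = 2 gives p = -2, negative; keep [-1, 2]
z = 0.5 gives p = 4.375, positive; keep [0.5, 2]
z = 1.25 gives p = -1.203125, negative; keep [0.5, 1.25]
z = 0.875 gives p = 0.8301, positive; keep [0.875, 1.25]
z = 1.0625 gives p = -0.3557, negative; keep [0.875, 1.0625]
z = 0.96875 gives p = 0.1924, positive; keep [0.96875, 1.0625]
z = 1.015625 gives p = -0.0925, negative; keep [0.96875, 1.015625]

1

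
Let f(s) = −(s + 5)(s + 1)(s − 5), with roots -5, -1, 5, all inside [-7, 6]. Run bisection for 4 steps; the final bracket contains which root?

m = -0.5, f(m) = 12.375 (+); new bracket [-0.5, 6]
m = 2.75, f(m) = 65.390625 (+); new bracket [2.75, 6]
m = 4.375, f(m) = 31.494141 (+); new bracket [4.375, 6]
m = 5.1875, f(m) = -11.8191 (−); new bracket [4.375, 5.1875]

5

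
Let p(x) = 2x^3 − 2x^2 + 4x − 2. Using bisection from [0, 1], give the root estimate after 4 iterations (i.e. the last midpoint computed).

p(0.5) = -0.25 < 0, so the root lies in [0.5, 1]
p(0.75) = 0.71875 > 0, so the root lies in [0.5, 0.75]
p(0.625) = 0.207031 > 0, so the root lies in [0.5, 0.625]
p(0.5625) = -0.0269 < 0, so the root lies in [0.5625, 0.625]

0.5625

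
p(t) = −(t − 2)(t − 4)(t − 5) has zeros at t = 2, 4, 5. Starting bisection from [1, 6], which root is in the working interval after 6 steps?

2

p(3.5) = -1.125 < 0, so the root lies in [1, 3.5]
p(2.25) = -1.203125 < 0, so the root lies in [1, 2.25]
p(1.625) = 3.005859 > 0, so the root lies in [1.625, 2.25]
p(1.9375) = 0.3948 > 0, so the root lies in [1.9375, 2.25]
p(2.09375) = -0.5194 < 0, so the root lies in [1.9375, 2.09375]
p(2.015625) = -0.0925 < 0, so the root lies in [1.9375, 2.015625]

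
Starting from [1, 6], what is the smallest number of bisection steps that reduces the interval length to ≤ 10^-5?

Width after n steps is 5/2^n. Need 2^n ≥ 5/10^-5 = 500000.
2^18 = 262144 < 500000 ≤ 2^19 = 524288, so n = 19.

19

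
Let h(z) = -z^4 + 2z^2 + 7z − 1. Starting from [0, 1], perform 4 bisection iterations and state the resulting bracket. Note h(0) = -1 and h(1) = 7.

[0.125, 0.1875]

midpoint 0.5: h = 2.9375 > 0 → [0, 0.5]
midpoint 0.25: h = 0.871094 > 0 → [0, 0.25]
midpoint 0.125: h = -0.093994 < 0 → [0.125, 0.25]
midpoint 0.1875: h = 0.3816 > 0 → [0.125, 0.1875]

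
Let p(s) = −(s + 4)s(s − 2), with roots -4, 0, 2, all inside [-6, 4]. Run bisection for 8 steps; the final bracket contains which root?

p(-1) = -9 < 0, so the root lies in [-6, -1]
p(-3.5) = -9.625 < 0, so the root lies in [-6, -3.5]
p(-4.75) = 24.046875 > 0, so the root lies in [-4.75, -3.5]
p(-4.125) = 3.1582 > 0, so the root lies in [-4.125, -3.5]
p(-3.8125) = -4.155 < 0, so the root lies in [-4.125, -3.8125]
p(-3.96875) = -0.7403 < 0, so the root lies in [-4.125, -3.96875]
p(-4.046875) = 1.1471 > 0, so the root lies in [-4.046875, -3.96875]
p(-4.0078125) = 0.1881 > 0, so the root lies in [-4.0078125, -3.96875]

-4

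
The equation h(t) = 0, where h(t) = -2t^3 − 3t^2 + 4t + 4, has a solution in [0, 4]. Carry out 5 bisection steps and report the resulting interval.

[1.25, 1.375]

h(2) = -16 < 0, so the root lies in [0, 2]
h(1) = 3 > 0, so the root lies in [1, 2]
h(1.5) = -3.5 < 0, so the root lies in [1, 1.5]
h(1.25) = 0.4062 > 0, so the root lies in [1.25, 1.5]
h(1.375) = -1.3711 < 0, so the root lies in [1.25, 1.375]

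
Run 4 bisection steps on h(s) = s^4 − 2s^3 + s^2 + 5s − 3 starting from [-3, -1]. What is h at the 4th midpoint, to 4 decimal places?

0.7893

midpoint -2: h = 23 > 0 → [-2, -1]
midpoint -1.5: h = 3.5625 > 0 → [-1.5, -1]
midpoint -1.25: h = -1.339844 < 0 → [-1.5, -1.25]
midpoint -1.375: h = 0.7893 > 0 → [-1.375, -1.25]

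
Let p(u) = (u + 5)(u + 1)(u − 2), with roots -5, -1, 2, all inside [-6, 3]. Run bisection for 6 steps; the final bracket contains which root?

p(-1.5) = 6.125 > 0, so the root lies in [-6, -1.5]
p(-3.75) = 19.765625 > 0, so the root lies in [-6, -3.75]
p(-4.875) = 3.330078 > 0, so the root lies in [-6, -4.875]
p(-5.4375) = -14.4392 < 0, so the root lies in [-5.4375, -4.875]
p(-5.15625) = -4.6474 < 0, so the root lies in [-5.15625, -4.875]
p(-5.015625) = -0.4402 < 0, so the root lies in [-5.015625, -4.875]

-5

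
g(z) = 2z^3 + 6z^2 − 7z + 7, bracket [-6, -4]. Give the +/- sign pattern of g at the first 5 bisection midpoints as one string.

----+

g(-5) = -58 < 0, so the root lies in [-5, -4]
g(-4.5) = -22.25 < 0, so the root lies in [-4.5, -4]
g(-4.25) = -8.40625 < 0, so the root lies in [-4.25, -4]
g(-4.125) = -2.4102 < 0, so the root lies in [-4.125, -4]
g(-4.0625) = 0.3667 > 0, so the root lies in [-4.125, -4.0625]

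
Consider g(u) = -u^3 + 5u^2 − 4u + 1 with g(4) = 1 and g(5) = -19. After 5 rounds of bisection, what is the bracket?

midpoint 4.5: g = -6.875 < 0 → [4, 4.5]
midpoint 4.25: g = -2.453125 < 0 → [4, 4.25]
midpoint 4.125: g = -0.611328 < 0 → [4, 4.125]
midpoint 4.0625: g = 0.2224 > 0 → [4.0625, 4.125]
midpoint 4.09375: g = -0.1873 < 0 → [4.0625, 4.09375]

[4.0625, 4.09375]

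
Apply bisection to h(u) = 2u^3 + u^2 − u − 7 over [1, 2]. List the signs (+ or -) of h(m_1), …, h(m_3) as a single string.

+--

midpoint 1.5: h = 0.5 > 0 → [1, 1.5]
midpoint 1.25: h = -2.78125 < 0 → [1.25, 1.5]
midpoint 1.375: h = -1.285156 < 0 → [1.375, 1.5]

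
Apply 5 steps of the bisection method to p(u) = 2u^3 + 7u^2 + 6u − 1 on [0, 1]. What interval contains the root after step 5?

u = 0.5 gives p = 4, positive; keep [0, 0.5]
u = 0.25 gives p = 0.96875, positive; keep [0, 0.25]
u = 0.125 gives p = -0.136719, negative; keep [0.125, 0.25]
u = 0.1875 gives p = 0.3843, positive; keep [0.125, 0.1875]
u = 0.15625 gives p = 0.116, positive; keep [0.125, 0.15625]

[0.125, 0.15625]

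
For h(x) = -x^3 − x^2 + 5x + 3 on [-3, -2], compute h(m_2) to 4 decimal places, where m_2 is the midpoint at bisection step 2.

h(-2.5) = -0.125 < 0, so the root lies in [-3, -2.5]
h(-2.75) = 2.484375 > 0, so the root lies in [-2.75, -2.5]

2.4844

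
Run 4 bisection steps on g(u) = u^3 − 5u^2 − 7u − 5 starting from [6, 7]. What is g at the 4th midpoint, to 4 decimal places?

u = 6.5 gives g = 12.875, positive; keep [6, 6.5]
u = 6.25 gives g = 0.078125, positive; keep [6, 6.25]
u = 6.125 gives g = -5.669922, negative; keep [6.125, 6.25]
u = 6.1875 gives g = -2.8489, negative; keep [6.1875, 6.25]

-2.8489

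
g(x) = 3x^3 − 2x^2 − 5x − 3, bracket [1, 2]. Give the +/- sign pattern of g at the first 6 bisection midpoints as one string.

midpoint 1.5: g = -4.875 < 0 → [1.5, 2]
midpoint 1.75: g = -1.796875 < 0 → [1.75, 2]
midpoint 1.875: g = 0.369141 > 0 → [1.75, 1.875]
midpoint 1.8125: g = -0.7698 < 0 → [1.8125, 1.875]
midpoint 1.84375: g = -0.2146 < 0 → [1.84375, 1.875]
midpoint 1.859375: g = 0.0737 > 0 → [1.84375, 1.859375]

--+--+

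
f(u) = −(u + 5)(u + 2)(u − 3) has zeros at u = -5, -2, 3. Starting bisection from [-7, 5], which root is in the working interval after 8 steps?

m = -1, f(m) = 16 (+); new bracket [-1, 5]
m = 2, f(m) = 28 (+); new bracket [2, 5]
m = 3.5, f(m) = -23.375 (−); new bracket [2, 3.5]
m = 2.75, f(m) = 9.2031 (+); new bracket [2.75, 3.5]
m = 3.125, f(m) = -5.2051 (−); new bracket [2.75, 3.125]
m = 2.9375, f(m) = 2.4495 (+); new bracket [2.9375, 3.125]
m = 3.03125, f(m) = -1.2627 (−); new bracket [2.9375, 3.03125]
m = 2.984375, f(m) = 0.6218 (+); new bracket [2.984375, 3.03125]

3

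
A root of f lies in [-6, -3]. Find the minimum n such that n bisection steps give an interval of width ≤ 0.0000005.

Width after n steps is 3/2^n. Need 2^n ≥ 3/0.0000005 = 6000000.
2^22 = 4194304 < 6000000 ≤ 2^23 = 8388608, so n = 23.

23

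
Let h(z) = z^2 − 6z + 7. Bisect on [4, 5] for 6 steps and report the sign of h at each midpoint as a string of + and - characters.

midpoint 4.5: h = 0.25 > 0 → [4, 4.5]
midpoint 4.25: h = -0.4375 < 0 → [4.25, 4.5]
midpoint 4.375: h = -0.109375 < 0 → [4.375, 4.5]
midpoint 4.4375: h = 0.0664 > 0 → [4.375, 4.4375]
midpoint 4.40625: h = -0.0225 < 0 → [4.40625, 4.4375]
midpoint 4.421875: h = 0.0217 > 0 → [4.40625, 4.421875]

+--+-+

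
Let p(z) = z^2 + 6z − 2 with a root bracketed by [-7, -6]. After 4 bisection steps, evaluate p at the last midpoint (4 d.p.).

-0.0273

midpoint -6.5: p = 1.25 > 0 → [-6.5, -6]
midpoint -6.25: p = -0.4375 < 0 → [-6.5, -6.25]
midpoint -6.375: p = 0.390625 > 0 → [-6.375, -6.25]
midpoint -6.3125: p = -0.0273 < 0 → [-6.375, -6.3125]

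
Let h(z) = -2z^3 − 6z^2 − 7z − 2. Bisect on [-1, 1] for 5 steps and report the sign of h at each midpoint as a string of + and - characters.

-+--+

z = 0 gives h = -2, negative; keep [-1, 0]
z = -0.5 gives h = 0.25, positive; keep [-0.5, 0]
z = -0.25 gives h = -0.59375, negative; keep [-0.5, -0.25]
z = -0.375 gives h = -0.1133, negative; keep [-0.5, -0.375]
z = -0.4375 gives h = 0.0815, positive; keep [-0.4375, -0.375]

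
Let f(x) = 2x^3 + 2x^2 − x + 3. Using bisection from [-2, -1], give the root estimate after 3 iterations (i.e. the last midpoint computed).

x = -1.5 gives f = 2.25, positive; keep [-2, -1.5]
x = -1.75 gives f = 0.15625, positive; keep [-2, -1.75]
x = -1.875 gives f = -1.277344, negative; keep [-1.875, -1.75]

-1.875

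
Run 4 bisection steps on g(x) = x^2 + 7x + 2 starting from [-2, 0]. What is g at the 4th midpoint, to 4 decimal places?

-0.4844

x = -1 gives g = -4, negative; keep [-1, 0]
x = -0.5 gives g = -1.25, negative; keep [-0.5, 0]
x = -0.25 gives g = 0.3125, positive; keep [-0.5, -0.25]
x = -0.375 gives g = -0.4844, negative; keep [-0.375, -0.25]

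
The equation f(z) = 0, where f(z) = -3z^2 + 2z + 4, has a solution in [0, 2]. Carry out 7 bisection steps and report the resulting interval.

[1.53125, 1.546875]

midpoint 1: f = 3 > 0 → [1, 2]
midpoint 1.5: f = 0.25 > 0 → [1.5, 2]
midpoint 1.75: f = -1.6875 < 0 → [1.5, 1.75]
midpoint 1.625: f = -0.6719 < 0 → [1.5, 1.625]
midpoint 1.5625: f = -0.1992 < 0 → [1.5, 1.5625]
midpoint 1.53125: f = 0.0283 > 0 → [1.53125, 1.5625]
midpoint 1.546875: f = -0.0847 < 0 → [1.53125, 1.546875]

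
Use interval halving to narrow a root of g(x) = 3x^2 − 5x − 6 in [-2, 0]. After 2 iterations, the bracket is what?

[-1, -0.5]

midpoint -1: g = 2 > 0 → [-1, 0]
midpoint -0.5: g = -2.75 < 0 → [-1, -0.5]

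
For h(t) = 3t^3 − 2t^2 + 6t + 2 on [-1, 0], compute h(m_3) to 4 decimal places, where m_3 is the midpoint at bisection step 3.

-0.6895

m = -0.5, h(m) = -1.875 (−); new bracket [-0.5, 0]
m = -0.25, h(m) = 0.328125 (+); new bracket [-0.5, -0.25]
m = -0.375, h(m) = -0.689453 (−); new bracket [-0.375, -0.25]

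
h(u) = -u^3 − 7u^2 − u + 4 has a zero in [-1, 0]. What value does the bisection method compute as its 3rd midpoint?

-0.875

midpoint -0.5: h = 2.875 > 0 → [-1, -0.5]
midpoint -0.75: h = 1.234375 > 0 → [-1, -0.75]
midpoint -0.875: h = 0.185547 > 0 → [-1, -0.875]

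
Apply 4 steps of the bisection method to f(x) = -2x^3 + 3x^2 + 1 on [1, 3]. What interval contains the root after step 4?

midpoint 2: f = -3 < 0 → [1, 2]
midpoint 1.5: f = 1 > 0 → [1.5, 2]
midpoint 1.75: f = -0.53125 < 0 → [1.5, 1.75]
midpoint 1.625: f = 0.3398 > 0 → [1.625, 1.75]

[1.625, 1.75]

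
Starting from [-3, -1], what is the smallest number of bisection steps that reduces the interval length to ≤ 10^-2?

8

Width after n steps is 2/2^n. Need 2^n ≥ 2/10^-2 = 200.
2^7 = 128 < 200 ≤ 2^8 = 256, so n = 8.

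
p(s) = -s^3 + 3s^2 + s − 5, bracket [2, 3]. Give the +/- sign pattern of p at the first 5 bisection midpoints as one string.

+-+-+

m = 2.5, p(m) = 0.625 (+); new bracket [2.5, 3]
m = 2.75, p(m) = -0.359375 (−); new bracket [2.5, 2.75]
m = 2.625, p(m) = 0.208984 (+); new bracket [2.625, 2.75]
m = 2.6875, p(m) = -0.0554 (−); new bracket [2.625, 2.6875]
m = 2.65625, p(m) = 0.0816 (+); new bracket [2.65625, 2.6875]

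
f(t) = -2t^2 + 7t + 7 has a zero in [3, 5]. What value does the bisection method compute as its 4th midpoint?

midpoint 4: f = 3 > 0 → [4, 5]
midpoint 4.5: f = -2 < 0 → [4, 4.5]
midpoint 4.25: f = 0.625 > 0 → [4.25, 4.5]
midpoint 4.375: f = -0.6562 < 0 → [4.25, 4.375]

4.375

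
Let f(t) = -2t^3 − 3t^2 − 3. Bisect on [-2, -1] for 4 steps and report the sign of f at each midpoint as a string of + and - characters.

---+

midpoint -1.5: f = -3 < 0 → [-2, -1.5]
midpoint -1.75: f = -1.46875 < 0 → [-2, -1.75]
midpoint -1.875: f = -0.363281 < 0 → [-2, -1.875]
midpoint -1.9375: f = 0.2847 > 0 → [-1.9375, -1.875]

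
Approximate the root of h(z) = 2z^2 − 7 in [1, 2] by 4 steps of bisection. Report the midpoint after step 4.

m = 1.5, h(m) = -2.5 (−); new bracket [1.5, 2]
m = 1.75, h(m) = -0.875 (−); new bracket [1.75, 2]
m = 1.875, h(m) = 0.03125 (+); new bracket [1.75, 1.875]
m = 1.8125, h(m) = -0.4297 (−); new bracket [1.8125, 1.875]

1.8125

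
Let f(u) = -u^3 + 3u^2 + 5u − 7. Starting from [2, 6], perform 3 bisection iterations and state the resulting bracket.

[3.5, 4]

midpoint 4: f = -3 < 0 → [2, 4]
midpoint 3: f = 8 > 0 → [3, 4]
midpoint 3.5: f = 4.375 > 0 → [3.5, 4]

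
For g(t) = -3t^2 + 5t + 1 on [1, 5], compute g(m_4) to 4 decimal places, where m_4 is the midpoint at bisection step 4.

m = 3, g(m) = -11 (−); new bracket [1, 3]
m = 2, g(m) = -1 (−); new bracket [1, 2]
m = 1.5, g(m) = 1.75 (+); new bracket [1.5, 2]
m = 1.75, g(m) = 0.5625 (+); new bracket [1.75, 2]

0.5625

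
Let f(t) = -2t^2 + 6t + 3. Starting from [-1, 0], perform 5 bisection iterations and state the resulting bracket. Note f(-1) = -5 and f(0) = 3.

midpoint -0.5: f = -0.5 < 0 → [-0.5, 0]
midpoint -0.25: f = 1.375 > 0 → [-0.5, -0.25]
midpoint -0.375: f = 0.46875 > 0 → [-0.5, -0.375]
midpoint -0.4375: f = -0.0078 < 0 → [-0.4375, -0.375]
midpoint -0.40625: f = 0.2324 > 0 → [-0.4375, -0.40625]

[-0.4375, -0.40625]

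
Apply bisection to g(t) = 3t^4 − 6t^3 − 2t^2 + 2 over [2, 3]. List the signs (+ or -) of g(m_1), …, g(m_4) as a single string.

++--

g(2.5) = 12.9375 > 0, so the root lies in [2, 2.5]
g(2.25) = 0.417969 > 0, so the root lies in [2, 2.25]
g(2.125) = -3.432861 < 0, so the root lies in [2.125, 2.25]
g(2.1875) = -1.6823 < 0, so the root lies in [2.1875, 2.25]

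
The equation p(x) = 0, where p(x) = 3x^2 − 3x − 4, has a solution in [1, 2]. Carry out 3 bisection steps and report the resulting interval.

p(1.5) = -1.75 < 0, so the root lies in [1.5, 2]
p(1.75) = -0.0625 < 0, so the root lies in [1.75, 2]
p(1.875) = 0.921875 > 0, so the root lies in [1.75, 1.875]

[1.75, 1.875]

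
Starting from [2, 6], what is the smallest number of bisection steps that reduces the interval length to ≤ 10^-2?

9

Width after n steps is 4/2^n. Need 2^n ≥ 4/10^-2 = 400.
2^8 = 256 < 400 ≤ 2^9 = 512, so n = 9.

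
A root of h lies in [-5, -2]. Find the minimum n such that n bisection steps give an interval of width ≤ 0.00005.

16

Width after n steps is 3/2^n. Need 2^n ≥ 3/0.00005 = 60000.
2^15 = 32768 < 60000 ≤ 2^16 = 65536, so n = 16.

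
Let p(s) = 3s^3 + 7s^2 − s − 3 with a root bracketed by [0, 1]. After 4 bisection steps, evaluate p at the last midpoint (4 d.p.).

0.5959

p(0.5) = -1.375 < 0, so the root lies in [0.5, 1]
p(0.75) = 1.453125 > 0, so the root lies in [0.5, 0.75]
p(0.625) = -0.158203 < 0, so the root lies in [0.625, 0.75]
p(0.6875) = 0.5959 > 0, so the root lies in [0.625, 0.6875]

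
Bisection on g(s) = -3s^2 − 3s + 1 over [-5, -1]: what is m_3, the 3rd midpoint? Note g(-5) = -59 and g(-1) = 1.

-1.5

g(-3) = -17 < 0, so the root lies in [-3, -1]
g(-2) = -5 < 0, so the root lies in [-2, -1]
g(-1.5) = -1.25 < 0, so the root lies in [-1.5, -1]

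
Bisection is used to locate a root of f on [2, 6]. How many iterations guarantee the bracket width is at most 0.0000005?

23

Width after n steps is 4/2^n. Need 2^n ≥ 4/0.0000005 = 8000000.
2^22 = 4194304 < 8000000 ≤ 2^23 = 8388608, so n = 23.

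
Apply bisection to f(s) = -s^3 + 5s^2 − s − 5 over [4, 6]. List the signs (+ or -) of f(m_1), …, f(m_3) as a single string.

-+-

m = 5, f(m) = -10 (−); new bracket [4, 5]
m = 4.5, f(m) = 0.625 (+); new bracket [4.5, 5]
m = 4.75, f(m) = -4.109375 (−); new bracket [4.5, 4.75]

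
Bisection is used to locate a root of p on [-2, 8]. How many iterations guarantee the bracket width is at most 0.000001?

24

Width after n steps is 10/2^n. Need 2^n ≥ 10/0.000001 = 10000000.
2^23 = 8388608 < 10000000 ≤ 2^24 = 16777216, so n = 24.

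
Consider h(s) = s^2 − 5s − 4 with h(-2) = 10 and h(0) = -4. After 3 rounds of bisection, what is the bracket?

[-0.75, -0.5]

s = -1 gives h = 2, positive; keep [-1, 0]
s = -0.5 gives h = -1.25, negative; keep [-1, -0.5]
s = -0.75 gives h = 0.3125, positive; keep [-0.75, -0.5]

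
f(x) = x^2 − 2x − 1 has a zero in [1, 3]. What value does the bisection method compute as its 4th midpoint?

x = 2 gives f = -1, negative; keep [2, 3]
x = 2.5 gives f = 0.25, positive; keep [2, 2.5]
x = 2.25 gives f = -0.4375, negative; keep [2.25, 2.5]
x = 2.375 gives f = -0.1094, negative; keep [2.375, 2.5]

2.375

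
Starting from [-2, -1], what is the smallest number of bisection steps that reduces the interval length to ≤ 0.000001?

Width after n steps is 1/2^n. Need 2^n ≥ 1/0.000001 = 1000000.
2^19 = 524288 < 1000000 ≤ 2^20 = 1048576, so n = 20.

20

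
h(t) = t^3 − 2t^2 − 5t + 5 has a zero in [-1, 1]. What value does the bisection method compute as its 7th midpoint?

0.828125

h(0) = 5 > 0, so the root lies in [0, 1]
h(0.5) = 2.125 > 0, so the root lies in [0.5, 1]
h(0.75) = 0.546875 > 0, so the root lies in [0.75, 1]
h(0.875) = -0.2363 < 0, so the root lies in [0.75, 0.875]
h(0.8125) = 0.1536 > 0, so the root lies in [0.8125, 0.875]
h(0.84375) = -0.0419 < 0, so the root lies in [0.8125, 0.84375]
h(0.828125) = 0.0557 > 0, so the root lies in [0.828125, 0.84375]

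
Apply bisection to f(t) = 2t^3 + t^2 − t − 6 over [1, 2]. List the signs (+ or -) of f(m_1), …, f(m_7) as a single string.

+--++-+

t = 1.5 gives f = 1.5, positive; keep [1, 1.5]
t = 1.25 gives f = -1.78125, negative; keep [1.25, 1.5]
t = 1.375 gives f = -0.285156, negative; keep [1.375, 1.5]
t = 1.4375 gives f = 0.5698, positive; keep [1.375, 1.4375]
t = 1.40625 gives f = 0.1331, positive; keep [1.375, 1.40625]
t = 1.390625 gives f = -0.0783, negative; keep [1.390625, 1.40625]
t = 1.3984375 gives f = 0.0268, positive; keep [1.390625, 1.3984375]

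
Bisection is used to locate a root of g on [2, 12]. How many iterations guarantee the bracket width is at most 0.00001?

Width after n steps is 10/2^n. Need 2^n ≥ 10/0.00001 = 1000000.
2^19 = 524288 < 1000000 ≤ 2^20 = 1048576, so n = 20.

20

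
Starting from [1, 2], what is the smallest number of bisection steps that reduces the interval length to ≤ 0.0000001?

24

Width after n steps is 1/2^n. Need 2^n ≥ 1/0.0000001 = 10000000.
2^23 = 8388608 < 10000000 ≤ 2^24 = 16777216, so n = 24.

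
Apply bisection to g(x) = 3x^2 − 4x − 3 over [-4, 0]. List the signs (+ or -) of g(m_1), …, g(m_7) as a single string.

x = -2 gives g = 17, positive; keep [-2, 0]
x = -1 gives g = 4, positive; keep [-1, 0]
x = -0.5 gives g = -0.25, negative; keep [-1, -0.5]
x = -0.75 gives g = 1.6875, positive; keep [-0.75, -0.5]
x = -0.625 gives g = 0.6719, positive; keep [-0.625, -0.5]
x = -0.5625 gives g = 0.1992, positive; keep [-0.5625, -0.5]
x = -0.53125 gives g = -0.0283, negative; keep [-0.5625, -0.53125]

++-+++-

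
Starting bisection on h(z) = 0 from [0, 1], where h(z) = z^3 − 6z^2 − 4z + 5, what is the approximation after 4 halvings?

0.6875

midpoint 0.5: h = 1.625 > 0 → [0.5, 1]
midpoint 0.75: h = -0.953125 < 0 → [0.5, 0.75]
midpoint 0.625: h = 0.400391 > 0 → [0.625, 0.75]
midpoint 0.6875: h = -0.261 < 0 → [0.625, 0.6875]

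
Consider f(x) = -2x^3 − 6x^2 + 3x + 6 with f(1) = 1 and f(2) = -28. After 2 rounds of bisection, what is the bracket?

m = 1.5, f(m) = -9.75 (−); new bracket [1, 1.5]
m = 1.25, f(m) = -3.53125 (−); new bracket [1, 1.25]

[1, 1.25]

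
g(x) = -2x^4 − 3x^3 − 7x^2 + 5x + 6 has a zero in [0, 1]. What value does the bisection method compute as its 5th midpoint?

0.96875

g(0.5) = 6.25 > 0, so the root lies in [0.5, 1]
g(0.75) = 3.914062 > 0, so the root lies in [0.75, 1]
g(0.875) = 1.833496 > 0, so the root lies in [0.875, 1]
g(0.9375) = 0.5183 > 0, so the root lies in [0.9375, 1]
g(0.96875) = -0.2145 < 0, so the root lies in [0.9375, 0.96875]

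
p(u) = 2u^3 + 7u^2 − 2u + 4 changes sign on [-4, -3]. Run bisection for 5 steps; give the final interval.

[-3.90625, -3.875]

midpoint -3.5: p = 11 > 0 → [-4, -3.5]
midpoint -3.75: p = 4.46875 > 0 → [-4, -3.75]
midpoint -3.875: p = 0.488281 > 0 → [-4, -3.875]
midpoint -3.9375: p = -1.6909 < 0 → [-3.9375, -3.875]
midpoint -3.90625: p = -0.5853 < 0 → [-3.90625, -3.875]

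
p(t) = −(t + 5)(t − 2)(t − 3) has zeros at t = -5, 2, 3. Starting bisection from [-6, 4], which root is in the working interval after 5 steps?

-5

m = -1, p(m) = -48 (−); new bracket [-6, -1]
m = -3.5, p(m) = -53.625 (−); new bracket [-6, -3.5]
m = -4.75, p(m) = -13.078125 (−); new bracket [-6, -4.75]
m = -5.375, p(m) = 23.1621 (+); new bracket [-5.375, -4.75]
m = -5.0625, p(m) = 3.5588 (+); new bracket [-5.0625, -4.75]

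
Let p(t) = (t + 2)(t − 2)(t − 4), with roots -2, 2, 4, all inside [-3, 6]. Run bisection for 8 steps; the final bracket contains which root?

-2

t = 1.5 gives p = 4.375, positive; keep [-3, 1.5]
t = -0.75 gives p = 16.328125, positive; keep [-3, -0.75]
t = -1.875 gives p = 2.845703, positive; keep [-3, -1.875]
t = -2.4375 gives p = -12.4978, negative; keep [-2.4375, -1.875]
t = -2.15625 gives p = -3.998, negative; keep [-2.15625, -1.875]
t = -2.015625 gives p = -0.3774, negative; keep [-2.015625, -1.875]
t = -1.9453125 gives p = 1.2828, positive; keep [-2.015625, -1.9453125]
t = -1.98046875 gives p = 0.4649, positive; keep [-2.015625, -1.98046875]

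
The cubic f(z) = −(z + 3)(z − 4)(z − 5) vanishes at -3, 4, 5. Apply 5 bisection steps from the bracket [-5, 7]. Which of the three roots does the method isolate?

z = 1 gives f = -48, negative; keep [-5, 1]
z = -2 gives f = -42, negative; keep [-5, -2]
z = -3.5 gives f = 31.875, positive; keep [-3.5, -2]
z = -2.75 gives f = -13.0781, negative; keep [-3.5, -2.75]
z = -3.125 gives f = 7.2363, positive; keep [-3.125, -2.75]

-3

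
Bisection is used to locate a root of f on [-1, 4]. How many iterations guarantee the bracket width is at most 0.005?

Width after n steps is 5/2^n. Need 2^n ≥ 5/0.005 = 1000.
2^9 = 512 < 1000 ≤ 2^10 = 1024, so n = 10.

10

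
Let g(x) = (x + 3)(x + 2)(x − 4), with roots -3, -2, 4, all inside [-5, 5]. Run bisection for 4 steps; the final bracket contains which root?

g(0) = -24 < 0, so the root lies in [0, 5]
g(2.5) = -37.125 < 0, so the root lies in [2.5, 5]
g(3.75) = -9.703125 < 0, so the root lies in [3.75, 5]
g(4.375) = 17.6309 > 0, so the root lies in [3.75, 4.375]

4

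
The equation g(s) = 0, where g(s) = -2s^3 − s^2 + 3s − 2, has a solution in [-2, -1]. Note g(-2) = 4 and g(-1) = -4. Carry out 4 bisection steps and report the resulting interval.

[-1.75, -1.6875]

midpoint -1.5: g = -2 < 0 → [-2, -1.5]
midpoint -1.75: g = 0.40625 > 0 → [-1.75, -1.5]
midpoint -1.625: g = -0.933594 < 0 → [-1.75, -1.625]
midpoint -1.6875: g = -0.2993 < 0 → [-1.75, -1.6875]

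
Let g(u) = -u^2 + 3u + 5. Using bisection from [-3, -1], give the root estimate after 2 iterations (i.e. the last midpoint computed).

g(-2) = -5 < 0, so the root lies in [-2, -1]
g(-1.5) = -1.75 < 0, so the root lies in [-1.5, -1]

-1.5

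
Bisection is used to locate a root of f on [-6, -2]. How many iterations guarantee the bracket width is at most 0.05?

Width after n steps is 4/2^n. Need 2^n ≥ 4/0.05 = 80.
2^6 = 64 < 80 ≤ 2^7 = 128, so n = 7.

7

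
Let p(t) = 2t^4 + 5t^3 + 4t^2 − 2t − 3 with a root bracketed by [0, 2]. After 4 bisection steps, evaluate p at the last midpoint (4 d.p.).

-1.1616

m = 1, p(m) = 6 (+); new bracket [0, 1]
m = 0.5, p(m) = -2.25 (−); new bracket [0.5, 1]
m = 0.75, p(m) = 0.492188 (+); new bracket [0.5, 0.75]
m = 0.625, p(m) = -1.1616 (−); new bracket [0.625, 0.75]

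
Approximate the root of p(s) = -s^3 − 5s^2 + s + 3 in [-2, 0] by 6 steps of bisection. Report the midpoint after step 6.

midpoint -1: p = -2 < 0 → [-1, 0]
midpoint -0.5: p = 1.375 > 0 → [-1, -0.5]
midpoint -0.75: p = -0.140625 < 0 → [-0.75, -0.5]
midpoint -0.625: p = 0.666 > 0 → [-0.75, -0.625]
midpoint -0.6875: p = 0.2742 > 0 → [-0.75, -0.6875]
midpoint -0.71875: p = 0.0695 > 0 → [-0.75, -0.71875]

-0.71875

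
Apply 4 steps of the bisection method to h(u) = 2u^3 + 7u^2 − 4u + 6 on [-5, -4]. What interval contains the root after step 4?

m = -4.5, h(m) = -16.5 (−); new bracket [-4.5, -4]
m = -4.25, h(m) = -4.09375 (−); new bracket [-4.25, -4]
m = -4.125, h(m) = 1.230469 (+); new bracket [-4.25, -4.125]
m = -4.1875, h(m) = -1.3608 (−); new bracket [-4.1875, -4.125]

[-4.1875, -4.125]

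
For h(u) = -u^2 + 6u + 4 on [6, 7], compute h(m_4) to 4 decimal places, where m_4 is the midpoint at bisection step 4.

u = 6.5 gives h = 0.75, positive; keep [6.5, 7]
u = 6.75 gives h = -1.0625, negative; keep [6.5, 6.75]
u = 6.625 gives h = -0.140625, negative; keep [6.5, 6.625]
u = 6.5625 gives h = 0.3086, positive; keep [6.5625, 6.625]

0.3086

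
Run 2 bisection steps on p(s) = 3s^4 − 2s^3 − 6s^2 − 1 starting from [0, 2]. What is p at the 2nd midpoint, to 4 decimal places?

m = 1, p(m) = -6 (−); new bracket [1, 2]
m = 1.5, p(m) = -6.0625 (−); new bracket [1.5, 2]

-6.0625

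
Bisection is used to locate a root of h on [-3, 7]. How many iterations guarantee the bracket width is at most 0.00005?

Width after n steps is 10/2^n. Need 2^n ≥ 10/0.00005 = 200000.
2^17 = 131072 < 200000 ≤ 2^18 = 262144, so n = 18.

18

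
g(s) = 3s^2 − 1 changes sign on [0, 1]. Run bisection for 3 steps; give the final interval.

m = 0.5, g(m) = -0.25 (−); new bracket [0.5, 1]
m = 0.75, g(m) = 0.6875 (+); new bracket [0.5, 0.75]
m = 0.625, g(m) = 0.171875 (+); new bracket [0.5, 0.625]

[0.5, 0.625]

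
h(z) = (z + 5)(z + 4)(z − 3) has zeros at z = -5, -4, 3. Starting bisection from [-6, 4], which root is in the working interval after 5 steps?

3

m = -1, h(m) = -48 (−); new bracket [-1, 4]
m = 1.5, h(m) = -53.625 (−); new bracket [1.5, 4]
m = 2.75, h(m) = -13.078125 (−); new bracket [2.75, 4]
m = 3.375, h(m) = 23.1621 (+); new bracket [2.75, 3.375]
m = 3.0625, h(m) = 3.5588 (+); new bracket [2.75, 3.0625]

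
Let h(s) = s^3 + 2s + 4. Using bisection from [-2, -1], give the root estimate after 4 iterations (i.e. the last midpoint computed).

h(-1.5) = -2.375 < 0, so the root lies in [-1.5, -1]
h(-1.25) = -0.453125 < 0, so the root lies in [-1.25, -1]
h(-1.125) = 0.326172 > 0, so the root lies in [-1.25, -1.125]
h(-1.1875) = -0.0496 < 0, so the root lies in [-1.1875, -1.125]

-1.1875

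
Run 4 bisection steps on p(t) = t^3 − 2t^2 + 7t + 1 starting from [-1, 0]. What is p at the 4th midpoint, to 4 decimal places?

-0.3894

t = -0.5 gives p = -3.125, negative; keep [-0.5, 0]
t = -0.25 gives p = -0.890625, negative; keep [-0.25, 0]
t = -0.125 gives p = 0.091797, positive; keep [-0.25, -0.125]
t = -0.1875 gives p = -0.3894, negative; keep [-0.1875, -0.125]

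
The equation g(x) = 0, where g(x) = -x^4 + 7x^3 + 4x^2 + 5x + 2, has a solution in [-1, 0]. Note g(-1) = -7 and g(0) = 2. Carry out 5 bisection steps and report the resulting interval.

[-0.4375, -0.40625]

x = -0.5 gives g = -0.4375, negative; keep [-0.5, 0]
x = -0.25 gives g = 0.886719, positive; keep [-0.5, -0.25]
x = -0.375 gives g = 0.298584, positive; keep [-0.5, -0.375]
x = -0.4375 gives g = -0.0447, negative; keep [-0.4375, -0.375]
x = -0.40625 gives g = 0.1323, positive; keep [-0.4375, -0.40625]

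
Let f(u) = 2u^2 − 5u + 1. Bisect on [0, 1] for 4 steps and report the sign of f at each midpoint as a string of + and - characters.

u = 0.5 gives f = -1, negative; keep [0, 0.5]
u = 0.25 gives f = -0.125, negative; keep [0, 0.25]
u = 0.125 gives f = 0.40625, positive; keep [0.125, 0.25]
u = 0.1875 gives f = 0.1328, positive; keep [0.1875, 0.25]

--++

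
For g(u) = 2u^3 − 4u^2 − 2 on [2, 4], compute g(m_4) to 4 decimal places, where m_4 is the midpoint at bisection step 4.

u = 3 gives g = 16, positive; keep [2, 3]
u = 2.5 gives g = 4.25, positive; keep [2, 2.5]
u = 2.25 gives g = 0.53125, positive; keep [2, 2.25]
u = 2.125 gives g = -0.8711, negative; keep [2.125, 2.25]

-0.8711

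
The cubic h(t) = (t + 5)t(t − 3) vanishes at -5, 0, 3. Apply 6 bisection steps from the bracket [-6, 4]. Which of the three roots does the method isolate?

m = -1, h(m) = 16 (+); new bracket [-6, -1]
m = -3.5, h(m) = 34.125 (+); new bracket [-6, -3.5]
m = -4.75, h(m) = 9.203125 (+); new bracket [-6, -4.75]
m = -5.375, h(m) = -16.8809 (−); new bracket [-5.375, -4.75]
m = -5.0625, h(m) = -2.551 (−); new bracket [-5.0625, -4.75]
m = -4.90625, h(m) = 3.6366 (+); new bracket [-5.0625, -4.90625]

-5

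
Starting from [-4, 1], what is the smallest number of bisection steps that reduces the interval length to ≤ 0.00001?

19

Width after n steps is 5/2^n. Need 2^n ≥ 5/0.00001 = 500000.
2^18 = 262144 < 500000 ≤ 2^19 = 524288, so n = 19.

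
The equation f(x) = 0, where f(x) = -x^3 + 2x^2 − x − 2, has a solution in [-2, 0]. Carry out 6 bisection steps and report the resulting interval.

[-0.71875, -0.6875]

m = -1, f(m) = 2 (+); new bracket [-1, 0]
m = -0.5, f(m) = -0.875 (−); new bracket [-1, -0.5]
m = -0.75, f(m) = 0.296875 (+); new bracket [-0.75, -0.5]
m = -0.625, f(m) = -0.3496 (−); new bracket [-0.75, -0.625]
m = -0.6875, f(m) = -0.0422 (−); new bracket [-0.75, -0.6875]
m = -0.71875, f(m) = 0.1233 (+); new bracket [-0.71875, -0.6875]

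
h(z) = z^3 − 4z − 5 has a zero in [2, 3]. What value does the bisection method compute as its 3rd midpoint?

midpoint 2.5: h = 0.625 > 0 → [2, 2.5]
midpoint 2.25: h = -2.609375 < 0 → [2.25, 2.5]
midpoint 2.375: h = -1.103516 < 0 → [2.375, 2.5]

2.375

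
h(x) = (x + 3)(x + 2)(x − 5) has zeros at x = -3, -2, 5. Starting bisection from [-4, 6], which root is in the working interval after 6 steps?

5

x = 1 gives h = -48, negative; keep [1, 6]
x = 3.5 gives h = -53.625, negative; keep [3.5, 6]
x = 4.75 gives h = -13.078125, negative; keep [4.75, 6]
x = 5.375 gives h = 23.1621, positive; keep [4.75, 5.375]
x = 5.0625 gives h = 3.5588, positive; keep [4.75, 5.0625]
x = 4.90625 gives h = -5.119, negative; keep [4.90625, 5.0625]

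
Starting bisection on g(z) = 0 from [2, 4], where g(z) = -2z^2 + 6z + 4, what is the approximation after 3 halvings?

g(3) = 4 > 0, so the root lies in [3, 4]
g(3.5) = 0.5 > 0, so the root lies in [3.5, 4]
g(3.75) = -1.625 < 0, so the root lies in [3.5, 3.75]

3.75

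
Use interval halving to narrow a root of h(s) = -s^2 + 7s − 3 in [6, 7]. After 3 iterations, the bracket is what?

m = 6.5, h(m) = 0.25 (+); new bracket [6.5, 7]
m = 6.75, h(m) = -1.3125 (−); new bracket [6.5, 6.75]
m = 6.625, h(m) = -0.515625 (−); new bracket [6.5, 6.625]

[6.5, 6.625]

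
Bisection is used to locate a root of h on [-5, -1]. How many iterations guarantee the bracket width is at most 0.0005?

13

Width after n steps is 4/2^n. Need 2^n ≥ 4/0.0005 = 8000.
2^12 = 4096 < 8000 ≤ 2^13 = 8192, so n = 13.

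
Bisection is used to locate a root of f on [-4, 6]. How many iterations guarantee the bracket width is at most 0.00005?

Width after n steps is 10/2^n. Need 2^n ≥ 10/0.00005 = 200000.
2^17 = 131072 < 200000 ≤ 2^18 = 262144, so n = 18.

18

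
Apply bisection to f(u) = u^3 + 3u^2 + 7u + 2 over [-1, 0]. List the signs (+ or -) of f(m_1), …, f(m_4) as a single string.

-+-+

u = -0.5 gives f = -0.875, negative; keep [-0.5, 0]
u = -0.25 gives f = 0.421875, positive; keep [-0.5, -0.25]
u = -0.375 gives f = -0.255859, negative; keep [-0.375, -0.25]
u = -0.3125 gives f = 0.075, positive; keep [-0.375, -0.3125]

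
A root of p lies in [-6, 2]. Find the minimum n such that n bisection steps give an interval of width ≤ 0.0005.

Width after n steps is 8/2^n. Need 2^n ≥ 8/0.0005 = 16000.
2^13 = 8192 < 16000 ≤ 2^14 = 16384, so n = 14.

14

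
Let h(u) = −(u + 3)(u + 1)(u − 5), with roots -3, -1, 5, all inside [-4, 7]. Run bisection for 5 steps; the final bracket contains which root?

5

m = 1.5, h(m) = 39.375 (+); new bracket [1.5, 7]
m = 4.25, h(m) = 28.546875 (+); new bracket [4.25, 7]
m = 5.625, h(m) = -35.712891 (−); new bracket [4.25, 5.625]
m = 4.9375, h(m) = 2.9456 (+); new bracket [4.9375, 5.625]
m = 5.28125, h(m) = -14.6297 (−); new bracket [4.9375, 5.28125]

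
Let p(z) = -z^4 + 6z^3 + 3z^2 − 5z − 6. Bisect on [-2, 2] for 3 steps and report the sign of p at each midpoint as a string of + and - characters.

p(0) = -6 < 0, so the root lies in [0, 2]
p(1) = -3 < 0, so the root lies in [1, 2]
p(1.5) = 8.4375 > 0, so the root lies in [1, 1.5]

--+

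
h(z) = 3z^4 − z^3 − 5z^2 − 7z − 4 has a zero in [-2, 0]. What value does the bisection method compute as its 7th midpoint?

-0.765625

h(-1) = 2 > 0, so the root lies in [-1, 0]
h(-0.5) = -1.4375 < 0, so the root lies in [-1, -0.5]
h(-0.75) = -0.191406 < 0, so the root lies in [-1, -0.75]
h(-0.875) = 0.7253 > 0, so the root lies in [-0.875, -0.75]
h(-0.8125) = 0.2305 > 0, so the root lies in [-0.8125, -0.75]
h(-0.78125) = 0.0114 > 0, so the root lies in [-0.78125, -0.75]
h(-0.765625) = -0.0919 < 0, so the root lies in [-0.78125, -0.765625]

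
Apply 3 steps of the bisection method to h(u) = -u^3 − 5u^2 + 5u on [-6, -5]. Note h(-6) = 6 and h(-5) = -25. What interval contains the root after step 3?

u = -5.5 gives h = -12.375, negative; keep [-6, -5.5]
u = -5.75 gives h = -3.953125, negative; keep [-6, -5.75]
u = -5.875 gives h = 0.826172, positive; keep [-5.875, -5.75]

[-5.875, -5.75]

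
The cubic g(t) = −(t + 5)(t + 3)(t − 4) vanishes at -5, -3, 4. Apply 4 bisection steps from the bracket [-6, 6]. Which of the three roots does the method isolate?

midpoint 0: g = 60 > 0 → [0, 6]
midpoint 3: g = 48 > 0 → [3, 6]
midpoint 4.5: g = -35.625 < 0 → [3, 4.5]
midpoint 3.75: g = 14.7656 > 0 → [3.75, 4.5]

4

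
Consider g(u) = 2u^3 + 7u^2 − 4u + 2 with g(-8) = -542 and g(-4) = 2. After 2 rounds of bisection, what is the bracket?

midpoint -6: g = -154 < 0 → [-6, -4]
midpoint -5: g = -53 < 0 → [-5, -4]

[-5, -4]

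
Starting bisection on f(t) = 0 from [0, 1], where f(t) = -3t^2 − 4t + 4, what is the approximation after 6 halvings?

t = 0.5 gives f = 1.25, positive; keep [0.5, 1]
t = 0.75 gives f = -0.6875, negative; keep [0.5, 0.75]
t = 0.625 gives f = 0.328125, positive; keep [0.625, 0.75]
t = 0.6875 gives f = -0.168, negative; keep [0.625, 0.6875]
t = 0.65625 gives f = 0.083, positive; keep [0.65625, 0.6875]
t = 0.671875 gives f = -0.0417, negative; keep [0.65625, 0.671875]

0.671875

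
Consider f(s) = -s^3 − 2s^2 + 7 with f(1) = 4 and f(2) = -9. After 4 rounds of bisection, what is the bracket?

[1.375, 1.4375]

m = 1.5, f(m) = -0.875 (−); new bracket [1, 1.5]
m = 1.25, f(m) = 1.921875 (+); new bracket [1.25, 1.5]
m = 1.375, f(m) = 0.619141 (+); new bracket [1.375, 1.5]
m = 1.4375, f(m) = -0.1033 (−); new bracket [1.375, 1.4375]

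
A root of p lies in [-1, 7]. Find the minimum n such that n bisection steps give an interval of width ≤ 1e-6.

Width after n steps is 8/2^n. Need 2^n ≥ 8/1e-6 = 8000000.
2^22 = 4194304 < 8000000 ≤ 2^23 = 8388608, so n = 23.

23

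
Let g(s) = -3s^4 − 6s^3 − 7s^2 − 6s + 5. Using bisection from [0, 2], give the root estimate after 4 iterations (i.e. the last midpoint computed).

midpoint 1: g = -17 < 0 → [0, 1]
midpoint 0.5: g = -0.6875 < 0 → [0, 0.5]
midpoint 0.25: g = 2.957031 > 0 → [0.25, 0.5]
midpoint 0.375: g = 1.3899 > 0 → [0.375, 0.5]

0.375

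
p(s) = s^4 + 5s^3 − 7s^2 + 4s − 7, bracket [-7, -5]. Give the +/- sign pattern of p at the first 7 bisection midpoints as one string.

midpoint -6: p = -67 < 0 → [-7, -6]
midpoint -6.5: p = 83.1875 > 0 → [-6.5, -6]
midpoint -6.25: p = -0.261719 < 0 → [-6.5, -6.25]
midpoint -6.375: p = 39.2561 > 0 → [-6.375, -6.25]
midpoint -6.3125: p = 18.9605 > 0 → [-6.3125, -6.25]
midpoint -6.28125: p = 9.217 > 0 → [-6.28125, -6.25]
midpoint -6.265625: p = 4.4448 > 0 → [-6.265625, -6.25]

-+-++++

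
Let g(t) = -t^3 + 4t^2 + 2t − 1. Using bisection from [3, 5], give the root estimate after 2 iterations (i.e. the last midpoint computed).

midpoint 4: g = 7 > 0 → [4, 5]
midpoint 4.5: g = -2.125 < 0 → [4, 4.5]

4.5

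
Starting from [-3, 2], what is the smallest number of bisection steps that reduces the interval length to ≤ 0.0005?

Width after n steps is 5/2^n. Need 2^n ≥ 5/0.0005 = 10000.
2^13 = 8192 < 10000 ≤ 2^14 = 16384, so n = 14.

14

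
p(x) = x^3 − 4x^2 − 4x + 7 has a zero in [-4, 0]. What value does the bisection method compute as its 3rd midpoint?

p(-2) = -9 < 0, so the root lies in [-2, 0]
p(-1) = 6 > 0, so the root lies in [-2, -1]
p(-1.5) = 0.625 > 0, so the root lies in [-2, -1.5]

-1.5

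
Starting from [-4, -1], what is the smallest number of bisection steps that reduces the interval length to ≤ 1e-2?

Width after n steps is 3/2^n. Need 2^n ≥ 3/1e-2 = 300.
2^8 = 256 < 300 ≤ 2^9 = 512, so n = 9.

9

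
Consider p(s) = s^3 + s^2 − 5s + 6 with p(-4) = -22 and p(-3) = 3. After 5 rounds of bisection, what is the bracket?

p(-3.5) = -7.125 < 0, so the root lies in [-3.5, -3]
p(-3.25) = -1.515625 < 0, so the root lies in [-3.25, -3]
p(-3.125) = 0.873047 > 0, so the root lies in [-3.25, -3.125]
p(-3.1875) = -0.2878 < 0, so the root lies in [-3.1875, -3.125]
p(-3.15625) = 0.3009 > 0, so the root lies in [-3.1875, -3.15625]

[-3.1875, -3.15625]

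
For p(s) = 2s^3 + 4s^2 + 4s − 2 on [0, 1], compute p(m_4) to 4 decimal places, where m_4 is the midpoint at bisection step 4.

midpoint 0.5: p = 1.25 > 0 → [0, 0.5]
midpoint 0.25: p = -0.71875 < 0 → [0.25, 0.5]
midpoint 0.375: p = 0.167969 > 0 → [0.25, 0.375]
midpoint 0.3125: p = -0.2983 < 0 → [0.3125, 0.375]

-0.2983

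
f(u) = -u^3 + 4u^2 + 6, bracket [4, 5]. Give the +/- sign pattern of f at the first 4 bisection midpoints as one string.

-+-+

midpoint 4.5: f = -4.125 < 0 → [4, 4.5]
midpoint 4.25: f = 1.484375 > 0 → [4.25, 4.5]
midpoint 4.375: f = -1.177734 < 0 → [4.25, 4.375]
midpoint 4.3125: f = 0.1882 > 0 → [4.3125, 4.375]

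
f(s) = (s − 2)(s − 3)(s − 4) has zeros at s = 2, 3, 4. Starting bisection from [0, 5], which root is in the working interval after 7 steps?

midpoint 2.5: f = 0.375 > 0 → [0, 2.5]
midpoint 1.25: f = -3.609375 < 0 → [1.25, 2.5]
midpoint 1.875: f = -0.298828 < 0 → [1.875, 2.5]
midpoint 2.1875: f = 0.2761 > 0 → [1.875, 2.1875]
midpoint 2.03125: f = 0.0596 > 0 → [1.875, 2.03125]
midpoint 1.953125: f = -0.1004 < 0 → [1.953125, 2.03125]
midpoint 1.9921875: f = -0.0158 < 0 → [1.9921875, 2.03125]

2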